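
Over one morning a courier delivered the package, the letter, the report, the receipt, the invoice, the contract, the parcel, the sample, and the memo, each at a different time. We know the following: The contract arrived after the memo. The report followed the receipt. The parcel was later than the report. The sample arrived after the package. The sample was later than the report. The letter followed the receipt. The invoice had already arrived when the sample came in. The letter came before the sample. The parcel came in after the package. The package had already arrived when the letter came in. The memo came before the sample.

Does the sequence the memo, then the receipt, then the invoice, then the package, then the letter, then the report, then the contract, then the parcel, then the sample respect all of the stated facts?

yes

Check each stated constraint against the proposed order — e.g. the memo is ahead of the contract; the memo is ahead of the sample. Every pair is in the required order; nothing is violated.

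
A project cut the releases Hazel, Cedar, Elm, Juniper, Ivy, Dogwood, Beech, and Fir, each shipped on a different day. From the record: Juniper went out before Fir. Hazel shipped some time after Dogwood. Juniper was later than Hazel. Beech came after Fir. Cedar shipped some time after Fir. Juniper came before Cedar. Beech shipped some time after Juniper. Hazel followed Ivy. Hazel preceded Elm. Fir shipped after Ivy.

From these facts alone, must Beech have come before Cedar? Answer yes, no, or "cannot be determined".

cannot be determined

No chain of stated constraints runs from Beech to Cedar, and none runs from Cedar to Beech either.
So the relative order of Beech and Cedar is not fixed by the given facts.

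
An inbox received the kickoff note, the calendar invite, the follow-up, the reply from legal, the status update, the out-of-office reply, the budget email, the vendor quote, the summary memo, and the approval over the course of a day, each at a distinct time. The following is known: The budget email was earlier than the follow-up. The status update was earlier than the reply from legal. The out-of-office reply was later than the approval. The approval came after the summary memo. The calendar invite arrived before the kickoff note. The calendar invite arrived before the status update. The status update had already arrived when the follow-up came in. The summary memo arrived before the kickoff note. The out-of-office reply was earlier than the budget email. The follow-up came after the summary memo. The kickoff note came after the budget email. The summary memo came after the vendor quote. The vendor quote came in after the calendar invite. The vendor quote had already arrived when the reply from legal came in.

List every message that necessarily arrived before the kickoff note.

Directly stated before the kickoff note: the budget email, the calendar invite, and the summary memo.
The approval reaches the kickoff note via the approval → the out-of-office reply → the budget email → the kickoff note.
The out-of-office reply reaches the kickoff note via the out-of-office reply → the budget email → the kickoff note.
The vendor quote reaches the kickoff note via the vendor quote → the summary memo → the kickoff note.
No chain forces the status update (or any of the others) ahead of the kickoff note.

the approval, the budget email, the calendar invite, the out-of-office reply, the summary memo, the vendor quote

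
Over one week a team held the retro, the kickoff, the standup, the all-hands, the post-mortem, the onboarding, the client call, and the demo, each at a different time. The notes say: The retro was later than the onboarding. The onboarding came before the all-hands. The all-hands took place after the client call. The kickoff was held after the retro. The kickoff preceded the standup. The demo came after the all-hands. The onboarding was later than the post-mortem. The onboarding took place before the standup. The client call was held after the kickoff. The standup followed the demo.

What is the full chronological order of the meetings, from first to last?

The constraints fix every adjacent pair, so only one ordering works:
the post-mortem → the onboarding → the retro → the kickoff → the client call → the all-hands → the demo → the standup.

the post-mortem, the onboarding, the retro, the kickoff, the client call, the all-hands, the demo, the standup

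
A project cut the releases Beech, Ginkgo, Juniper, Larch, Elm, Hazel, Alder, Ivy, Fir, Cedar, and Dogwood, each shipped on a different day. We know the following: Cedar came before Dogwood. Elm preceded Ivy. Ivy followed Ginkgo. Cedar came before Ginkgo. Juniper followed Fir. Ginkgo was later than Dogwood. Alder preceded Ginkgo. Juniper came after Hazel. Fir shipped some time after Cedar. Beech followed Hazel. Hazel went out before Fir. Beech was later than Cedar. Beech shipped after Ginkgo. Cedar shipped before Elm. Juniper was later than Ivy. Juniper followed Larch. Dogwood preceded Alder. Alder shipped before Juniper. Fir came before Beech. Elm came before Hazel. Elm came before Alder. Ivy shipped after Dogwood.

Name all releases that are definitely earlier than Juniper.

Directly stated before Juniper: Alder, Fir, Hazel, Ivy, and Larch.
Cedar reaches Juniper via Cedar → Fir → Juniper.
Dogwood reaches Juniper via Dogwood → Ivy → Juniper.
Elm reaches Juniper via Elm → Ivy → Juniper.
Likewise Ginkgo reaches Juniper by chaining the stated constraints.
No chain forces Beech ahead of Juniper.

Alder, Cedar, Dogwood, Elm, Fir, Ginkgo, Hazel, Ivy, Larch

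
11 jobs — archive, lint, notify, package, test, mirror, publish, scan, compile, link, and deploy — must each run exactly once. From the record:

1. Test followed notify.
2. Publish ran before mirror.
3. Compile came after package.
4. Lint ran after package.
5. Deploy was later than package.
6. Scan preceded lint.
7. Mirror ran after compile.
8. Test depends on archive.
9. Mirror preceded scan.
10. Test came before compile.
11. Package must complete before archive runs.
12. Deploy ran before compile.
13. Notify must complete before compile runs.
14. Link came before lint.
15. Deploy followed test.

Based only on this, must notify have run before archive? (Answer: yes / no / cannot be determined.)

No chain of stated constraints runs from notify to archive, and none runs from archive to notify either.
So the relative order of notify and archive is not fixed by the given facts.

cannot be determined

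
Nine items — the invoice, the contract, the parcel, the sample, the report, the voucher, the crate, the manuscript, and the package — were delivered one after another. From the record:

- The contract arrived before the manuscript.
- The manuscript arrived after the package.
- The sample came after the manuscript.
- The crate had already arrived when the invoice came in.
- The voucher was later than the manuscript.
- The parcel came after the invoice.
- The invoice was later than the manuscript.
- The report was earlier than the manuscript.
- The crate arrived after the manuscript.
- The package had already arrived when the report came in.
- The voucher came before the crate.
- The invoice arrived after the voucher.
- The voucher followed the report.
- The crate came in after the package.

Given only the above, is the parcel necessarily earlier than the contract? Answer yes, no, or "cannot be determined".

Tracing the constraints gives the contract → the manuscript → the invoice → the parcel, so the contract must come before the parcel.
That means the parcel cannot be before the contract.

no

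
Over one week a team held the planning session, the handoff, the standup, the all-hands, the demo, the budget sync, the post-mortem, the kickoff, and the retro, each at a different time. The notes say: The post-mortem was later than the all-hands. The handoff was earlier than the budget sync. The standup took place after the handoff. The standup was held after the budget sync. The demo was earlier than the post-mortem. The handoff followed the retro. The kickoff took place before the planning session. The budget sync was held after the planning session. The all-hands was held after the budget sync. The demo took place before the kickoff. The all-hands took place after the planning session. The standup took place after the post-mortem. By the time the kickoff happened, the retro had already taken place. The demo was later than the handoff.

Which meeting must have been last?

the standup

Every other meeting has a chain of constraints placing it before the standup, so the standup is last.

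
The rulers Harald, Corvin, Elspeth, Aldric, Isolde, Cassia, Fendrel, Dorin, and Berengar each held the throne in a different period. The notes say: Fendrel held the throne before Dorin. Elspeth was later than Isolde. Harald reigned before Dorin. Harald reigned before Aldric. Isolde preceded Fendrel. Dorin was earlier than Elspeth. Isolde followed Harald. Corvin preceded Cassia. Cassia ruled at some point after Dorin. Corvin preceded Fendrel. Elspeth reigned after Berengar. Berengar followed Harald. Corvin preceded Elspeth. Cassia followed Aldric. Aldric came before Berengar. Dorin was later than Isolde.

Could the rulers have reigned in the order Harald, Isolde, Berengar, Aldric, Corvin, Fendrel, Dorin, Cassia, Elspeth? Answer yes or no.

The constraints require Aldric before Berengar, but in the proposed sequence Berengar appears ahead of Aldric. That one violation is enough.

no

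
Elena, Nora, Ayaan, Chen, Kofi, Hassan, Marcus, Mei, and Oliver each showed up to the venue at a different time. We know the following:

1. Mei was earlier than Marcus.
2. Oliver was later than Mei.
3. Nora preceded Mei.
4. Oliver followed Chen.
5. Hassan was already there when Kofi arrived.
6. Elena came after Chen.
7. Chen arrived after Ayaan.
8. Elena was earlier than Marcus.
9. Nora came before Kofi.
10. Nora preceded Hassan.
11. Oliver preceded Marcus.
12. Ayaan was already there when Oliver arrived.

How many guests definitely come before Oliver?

Directly stated before Oliver: Ayaan, Chen, and Mei.
Nora reaches Oliver via Nora → Mei → Oliver.
That's Ayaan, Chen, Mei, and Nora — 4 in all.

4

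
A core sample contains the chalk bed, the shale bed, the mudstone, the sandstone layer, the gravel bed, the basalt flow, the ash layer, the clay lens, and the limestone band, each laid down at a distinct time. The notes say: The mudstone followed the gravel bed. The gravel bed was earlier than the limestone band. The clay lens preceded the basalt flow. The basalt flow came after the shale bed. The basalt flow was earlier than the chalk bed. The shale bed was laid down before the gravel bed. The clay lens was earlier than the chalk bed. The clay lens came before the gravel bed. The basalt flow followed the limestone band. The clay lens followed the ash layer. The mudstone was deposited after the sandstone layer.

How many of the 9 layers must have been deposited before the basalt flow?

Directly stated before the basalt flow: the clay lens, the limestone band, and the shale bed.
The ash layer reaches the basalt flow via the ash layer → the clay lens → the basalt flow.
The gravel bed reaches the basalt flow via the gravel bed → the limestone band → the basalt flow.
No chain forces the chalk bed (or any of the others) ahead of the basalt flow.
That's the ash layer, the clay lens, the gravel bed, the limestone band, and the shale bed — 5 in all.

5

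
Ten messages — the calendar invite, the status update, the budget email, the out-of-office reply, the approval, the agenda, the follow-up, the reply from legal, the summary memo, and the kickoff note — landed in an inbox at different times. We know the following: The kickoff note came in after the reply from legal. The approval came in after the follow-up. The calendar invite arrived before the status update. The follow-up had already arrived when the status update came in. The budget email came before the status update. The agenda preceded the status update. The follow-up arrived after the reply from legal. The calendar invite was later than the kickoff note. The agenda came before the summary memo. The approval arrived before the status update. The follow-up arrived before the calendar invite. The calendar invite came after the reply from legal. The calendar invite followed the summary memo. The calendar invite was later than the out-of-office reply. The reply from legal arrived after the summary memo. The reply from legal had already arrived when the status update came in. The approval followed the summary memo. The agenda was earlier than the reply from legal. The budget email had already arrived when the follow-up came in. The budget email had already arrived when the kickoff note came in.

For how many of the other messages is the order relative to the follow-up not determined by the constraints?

Forced before the follow-up: the agenda, the budget email, the reply from legal, and the summary memo; forced after the follow-up: the approval, the calendar invite, and the status update.
That leaves the kickoff note and the out-of-office reply with no forced order relative to the follow-up — 2.

2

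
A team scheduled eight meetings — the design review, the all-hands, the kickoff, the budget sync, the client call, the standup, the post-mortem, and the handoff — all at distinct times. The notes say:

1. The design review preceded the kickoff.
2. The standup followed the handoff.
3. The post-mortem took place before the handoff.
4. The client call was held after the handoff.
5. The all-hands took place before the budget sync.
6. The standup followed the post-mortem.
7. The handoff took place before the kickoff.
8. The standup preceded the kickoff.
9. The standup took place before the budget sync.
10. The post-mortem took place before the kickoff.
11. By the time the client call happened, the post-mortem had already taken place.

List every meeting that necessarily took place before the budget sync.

the all-hands, the handoff, the post-mortem, the standup

Directly stated before the budget sync: the all-hands and the standup.
The handoff reaches the budget sync via the handoff → the standup → the budget sync.
The post-mortem reaches the budget sync via the post-mortem → the standup → the budget sync.
No chain forces the kickoff (or any of the others) ahead of the budget sync.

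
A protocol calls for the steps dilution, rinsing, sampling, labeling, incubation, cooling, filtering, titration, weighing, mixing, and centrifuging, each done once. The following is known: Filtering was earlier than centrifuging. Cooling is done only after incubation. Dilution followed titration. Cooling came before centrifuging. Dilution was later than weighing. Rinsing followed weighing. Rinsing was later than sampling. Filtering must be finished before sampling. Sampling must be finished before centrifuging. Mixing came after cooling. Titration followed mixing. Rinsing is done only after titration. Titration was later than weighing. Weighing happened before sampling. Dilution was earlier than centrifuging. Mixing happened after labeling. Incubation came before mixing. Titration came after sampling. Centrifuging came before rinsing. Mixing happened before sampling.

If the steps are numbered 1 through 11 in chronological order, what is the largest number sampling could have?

Sampling must come before centrifuging, dilution, rinsing, and titration — 4 steps forced after it.
Everything else can be placed before sampling in some valid order, so sampling can sit as late as position 11 − 4 = 7.

7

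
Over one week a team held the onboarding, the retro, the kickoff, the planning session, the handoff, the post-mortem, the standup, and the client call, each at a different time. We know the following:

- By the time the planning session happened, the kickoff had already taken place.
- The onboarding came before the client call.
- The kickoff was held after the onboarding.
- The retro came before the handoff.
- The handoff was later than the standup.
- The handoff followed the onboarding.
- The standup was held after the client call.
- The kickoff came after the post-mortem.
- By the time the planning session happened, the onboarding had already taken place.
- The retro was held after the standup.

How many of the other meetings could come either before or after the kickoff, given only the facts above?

4

Forced before the kickoff: the onboarding and the post-mortem; forced after the kickoff: the planning session.
That leaves the client call, the handoff, the retro, and the standup with no forced order relative to the kickoff — 4.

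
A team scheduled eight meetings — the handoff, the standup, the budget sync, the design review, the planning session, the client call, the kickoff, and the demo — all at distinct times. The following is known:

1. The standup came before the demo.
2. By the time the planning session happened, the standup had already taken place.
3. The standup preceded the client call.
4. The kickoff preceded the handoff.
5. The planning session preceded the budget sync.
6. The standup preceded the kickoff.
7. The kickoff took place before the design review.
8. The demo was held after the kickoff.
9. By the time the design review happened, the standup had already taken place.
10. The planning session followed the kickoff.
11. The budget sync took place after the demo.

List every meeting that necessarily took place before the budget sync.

the demo, the kickoff, the planning session, the standup

Directly stated before the budget sync: the demo and the planning session.
The kickoff reaches the budget sync via the kickoff → the planning session → the budget sync.
The standup reaches the budget sync via the standup → the planning session → the budget sync.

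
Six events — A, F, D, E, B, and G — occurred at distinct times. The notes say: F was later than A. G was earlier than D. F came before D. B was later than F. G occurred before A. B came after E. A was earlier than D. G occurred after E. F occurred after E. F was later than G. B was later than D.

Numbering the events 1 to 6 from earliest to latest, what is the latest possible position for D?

D must come before B — 1 event forced after it.
Everything else can be placed before D in some valid order, so D can sit as late as position 6 − 1 = 5.

5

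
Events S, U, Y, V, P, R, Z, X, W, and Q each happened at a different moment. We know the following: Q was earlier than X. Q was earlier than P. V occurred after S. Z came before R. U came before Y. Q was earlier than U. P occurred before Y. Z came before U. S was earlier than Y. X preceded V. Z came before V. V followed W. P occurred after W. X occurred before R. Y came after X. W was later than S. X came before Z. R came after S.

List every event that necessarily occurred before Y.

P, Q, S, U, W, X, Z

Directly stated before Y: P, S, U, and X.
Q reaches Y via Q → U → Y.
W reaches Y via W → P → Y.
Z reaches Y via Z → U → Y.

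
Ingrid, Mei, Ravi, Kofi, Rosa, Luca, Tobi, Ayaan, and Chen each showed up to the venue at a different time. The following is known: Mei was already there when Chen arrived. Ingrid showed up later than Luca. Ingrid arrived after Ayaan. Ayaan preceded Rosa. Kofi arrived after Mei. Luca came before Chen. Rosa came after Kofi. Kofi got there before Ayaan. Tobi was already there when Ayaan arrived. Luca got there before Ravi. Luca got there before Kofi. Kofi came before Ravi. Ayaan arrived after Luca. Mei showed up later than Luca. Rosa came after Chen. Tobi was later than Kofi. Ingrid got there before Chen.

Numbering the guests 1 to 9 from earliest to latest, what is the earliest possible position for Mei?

2

Luca must come before Mei — 1 forced predecessor.
Nothing else is forced ahead of Mei, so their earliest slot is position 1 + 1 = 2.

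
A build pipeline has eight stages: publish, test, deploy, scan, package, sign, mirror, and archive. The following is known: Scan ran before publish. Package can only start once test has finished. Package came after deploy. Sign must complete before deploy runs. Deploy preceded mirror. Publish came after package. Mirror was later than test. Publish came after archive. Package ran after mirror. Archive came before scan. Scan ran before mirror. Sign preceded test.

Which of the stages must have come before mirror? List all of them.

archive, deploy, scan, sign, test

Directly stated before mirror: deploy, scan, and test.
Archive reaches mirror via archive → scan → mirror.
Sign reaches mirror via sign → deploy → mirror.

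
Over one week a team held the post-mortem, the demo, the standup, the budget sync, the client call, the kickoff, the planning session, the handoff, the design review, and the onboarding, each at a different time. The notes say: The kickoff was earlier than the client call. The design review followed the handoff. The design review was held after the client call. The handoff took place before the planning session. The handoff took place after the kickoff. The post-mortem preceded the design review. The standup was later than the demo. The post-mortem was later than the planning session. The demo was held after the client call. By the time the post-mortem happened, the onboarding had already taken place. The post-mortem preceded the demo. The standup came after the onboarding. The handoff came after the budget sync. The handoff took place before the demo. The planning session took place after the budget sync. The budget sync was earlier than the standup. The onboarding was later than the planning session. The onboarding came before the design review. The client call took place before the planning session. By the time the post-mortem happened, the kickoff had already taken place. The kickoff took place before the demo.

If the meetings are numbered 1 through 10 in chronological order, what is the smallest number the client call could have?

2

The kickoff must come before the client call — 1 forced predecessor.
Nothing else is forced ahead of the client call, so its earliest slot is position 1 + 1 = 2.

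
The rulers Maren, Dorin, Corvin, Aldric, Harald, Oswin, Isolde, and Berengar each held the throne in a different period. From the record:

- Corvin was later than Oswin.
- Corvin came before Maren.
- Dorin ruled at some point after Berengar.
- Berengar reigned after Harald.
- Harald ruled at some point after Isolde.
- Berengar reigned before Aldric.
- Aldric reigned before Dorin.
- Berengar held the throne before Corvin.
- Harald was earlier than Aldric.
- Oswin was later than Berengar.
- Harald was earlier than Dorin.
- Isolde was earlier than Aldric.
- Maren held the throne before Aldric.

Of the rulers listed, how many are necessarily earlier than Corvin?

4

Directly stated before Corvin: Berengar and Oswin.
Harald reaches Corvin via Harald → Berengar → Corvin.
Isolde reaches Corvin via Isolde → Harald → Berengar → Corvin.
That's Berengar, Harald, Isolde, and Oswin — 4 in all.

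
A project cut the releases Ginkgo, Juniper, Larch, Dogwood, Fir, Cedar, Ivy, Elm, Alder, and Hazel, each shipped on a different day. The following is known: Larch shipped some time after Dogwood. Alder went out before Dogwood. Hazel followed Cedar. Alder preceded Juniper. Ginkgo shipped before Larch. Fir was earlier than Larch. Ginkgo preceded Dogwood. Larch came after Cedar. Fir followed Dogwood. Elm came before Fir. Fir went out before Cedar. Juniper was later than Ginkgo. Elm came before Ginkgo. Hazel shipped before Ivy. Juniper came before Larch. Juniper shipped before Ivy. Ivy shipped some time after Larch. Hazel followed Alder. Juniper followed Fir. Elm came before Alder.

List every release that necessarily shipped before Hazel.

Directly stated before Hazel: Alder and Cedar.
Dogwood reaches Hazel via Dogwood → Fir → Cedar → Hazel.
Elm reaches Hazel via Elm → Alder → Hazel.
Fir reaches Hazel via Fir → Cedar → Hazel.
Likewise Ginkgo reaches Hazel by chaining the stated constraints.

Alder, Cedar, Dogwood, Elm, Fir, Ginkgo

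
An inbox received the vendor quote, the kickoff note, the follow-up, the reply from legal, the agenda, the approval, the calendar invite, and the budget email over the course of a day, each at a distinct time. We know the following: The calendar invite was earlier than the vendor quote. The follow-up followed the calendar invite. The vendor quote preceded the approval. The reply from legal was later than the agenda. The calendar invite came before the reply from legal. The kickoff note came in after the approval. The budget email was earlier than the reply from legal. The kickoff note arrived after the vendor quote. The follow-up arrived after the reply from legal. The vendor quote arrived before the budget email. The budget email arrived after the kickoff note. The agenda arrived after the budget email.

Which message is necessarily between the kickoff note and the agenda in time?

the budget email

Tracing the constraints gives the kickoff note → the budget email → the agenda, so the budget email sits after the kickoff note and before the agenda.
No other message is forced both after the kickoff note and before the agenda.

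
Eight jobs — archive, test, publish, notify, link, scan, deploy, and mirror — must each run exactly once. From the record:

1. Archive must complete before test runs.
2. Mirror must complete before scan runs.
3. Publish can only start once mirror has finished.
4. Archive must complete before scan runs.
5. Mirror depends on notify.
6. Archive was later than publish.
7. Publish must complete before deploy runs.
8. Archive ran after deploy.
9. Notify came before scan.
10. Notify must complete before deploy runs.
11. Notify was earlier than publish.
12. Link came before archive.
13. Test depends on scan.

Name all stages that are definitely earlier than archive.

Directly stated before archive: deploy, link, and publish.
Mirror reaches archive via mirror → publish → archive.
Notify reaches archive via notify → deploy → archive.

deploy, link, mirror, notify, publish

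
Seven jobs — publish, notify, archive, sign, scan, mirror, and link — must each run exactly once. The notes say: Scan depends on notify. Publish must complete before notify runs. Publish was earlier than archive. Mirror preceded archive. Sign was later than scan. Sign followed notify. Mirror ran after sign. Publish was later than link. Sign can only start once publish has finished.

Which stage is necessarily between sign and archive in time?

Tracing the constraints gives sign → mirror → archive, so mirror sits after sign and before archive.
No other stage is forced both after sign and before archive.

mirror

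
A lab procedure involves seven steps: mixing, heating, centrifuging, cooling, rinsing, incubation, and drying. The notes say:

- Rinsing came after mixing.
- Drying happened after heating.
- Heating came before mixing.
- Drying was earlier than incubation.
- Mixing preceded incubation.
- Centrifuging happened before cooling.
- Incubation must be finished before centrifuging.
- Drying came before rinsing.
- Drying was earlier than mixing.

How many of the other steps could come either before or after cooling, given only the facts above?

1

Forced before cooling: centrifuging, drying, heating, incubation, and mixing.
That leaves rinsing with no forced order relative to cooling — 1.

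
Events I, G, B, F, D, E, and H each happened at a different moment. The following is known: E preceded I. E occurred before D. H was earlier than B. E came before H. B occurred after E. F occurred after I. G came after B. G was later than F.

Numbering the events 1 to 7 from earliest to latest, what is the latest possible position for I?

5

I must come before F and G — 2 events forced after it.
Everything else can be placed before I in some valid order, so I can sit as late as position 7 − 2 = 5.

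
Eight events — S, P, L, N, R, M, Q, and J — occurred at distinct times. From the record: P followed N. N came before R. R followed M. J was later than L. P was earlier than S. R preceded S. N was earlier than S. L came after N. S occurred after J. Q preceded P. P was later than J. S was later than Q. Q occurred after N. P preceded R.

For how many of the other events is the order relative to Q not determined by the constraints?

3

Forced before Q: N; forced after Q: P, R, and S.
That leaves J, L, and M with no forced order relative to Q — 3.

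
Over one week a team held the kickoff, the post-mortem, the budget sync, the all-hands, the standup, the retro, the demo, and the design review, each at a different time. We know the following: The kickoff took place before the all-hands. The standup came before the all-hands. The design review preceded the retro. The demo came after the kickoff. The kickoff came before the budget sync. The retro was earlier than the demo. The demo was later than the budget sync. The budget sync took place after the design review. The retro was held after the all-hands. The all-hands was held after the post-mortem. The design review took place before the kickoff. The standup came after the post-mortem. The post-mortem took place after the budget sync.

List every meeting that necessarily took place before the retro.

the all-hands, the budget sync, the design review, the kickoff, the post-mortem, the standup

Directly stated before the retro: the all-hands and the design review.
The budget sync reaches the retro via the budget sync → the post-mortem → the all-hands → the retro.
The kickoff reaches the retro via the kickoff → the all-hands → the retro.
The post-mortem reaches the retro via the post-mortem → the all-hands → the retro.
Likewise the standup reaches the retro by chaining the stated constraints.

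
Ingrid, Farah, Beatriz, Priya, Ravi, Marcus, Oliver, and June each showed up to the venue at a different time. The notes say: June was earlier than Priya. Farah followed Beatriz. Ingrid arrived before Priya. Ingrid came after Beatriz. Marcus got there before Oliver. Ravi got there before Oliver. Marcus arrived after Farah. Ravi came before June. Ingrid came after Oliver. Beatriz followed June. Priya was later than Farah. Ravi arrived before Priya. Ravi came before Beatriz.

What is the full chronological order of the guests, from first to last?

Ravi, June, Beatriz, Farah, Marcus, Oliver, Ingrid, Priya

The constraints fix every adjacent pair, so only one ordering works:
Ravi → June → Beatriz → Farah → Marcus → Oliver → Ingrid → Priya.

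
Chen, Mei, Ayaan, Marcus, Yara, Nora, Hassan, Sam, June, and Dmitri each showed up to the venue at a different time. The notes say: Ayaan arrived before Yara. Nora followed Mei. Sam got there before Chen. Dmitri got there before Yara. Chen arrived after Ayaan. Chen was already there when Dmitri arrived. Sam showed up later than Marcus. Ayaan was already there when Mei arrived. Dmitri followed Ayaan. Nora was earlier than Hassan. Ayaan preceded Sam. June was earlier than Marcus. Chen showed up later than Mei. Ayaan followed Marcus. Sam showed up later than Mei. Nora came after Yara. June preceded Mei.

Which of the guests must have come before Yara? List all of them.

Ayaan, Chen, Dmitri, June, Marcus, Mei, Sam

Directly stated before Yara: Ayaan and Dmitri.
Chen reaches Yara via Chen → Dmitri → Yara.
June reaches Yara via June → Marcus → Ayaan → Yara.
Marcus reaches Yara via Marcus → Ayaan → Yara.
Likewise Mei and Sam each reach Yara by chaining the stated constraints.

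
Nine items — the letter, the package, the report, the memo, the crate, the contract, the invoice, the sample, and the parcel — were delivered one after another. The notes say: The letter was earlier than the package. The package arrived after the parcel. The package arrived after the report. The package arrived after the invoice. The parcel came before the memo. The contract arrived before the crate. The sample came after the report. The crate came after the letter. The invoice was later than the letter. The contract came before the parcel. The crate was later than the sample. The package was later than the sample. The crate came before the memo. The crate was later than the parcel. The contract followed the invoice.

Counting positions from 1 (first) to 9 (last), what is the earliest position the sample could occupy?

2

The report must come before the sample — 1 forced predecessor.
Nothing else is forced ahead of the sample, so its earliest slot is position 1 + 1 = 2.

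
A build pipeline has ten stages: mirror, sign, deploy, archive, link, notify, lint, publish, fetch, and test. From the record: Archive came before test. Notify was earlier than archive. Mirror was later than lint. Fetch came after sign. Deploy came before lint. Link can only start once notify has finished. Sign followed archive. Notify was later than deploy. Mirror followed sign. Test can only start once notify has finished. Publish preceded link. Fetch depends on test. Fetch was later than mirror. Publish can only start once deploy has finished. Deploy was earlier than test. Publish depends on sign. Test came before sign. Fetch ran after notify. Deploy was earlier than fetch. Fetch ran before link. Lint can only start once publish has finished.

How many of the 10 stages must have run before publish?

5

Directly stated before publish: deploy and sign.
Archive reaches publish via archive → sign → publish.
Notify reaches publish via notify → archive → sign → publish.
Test reaches publish via test → sign → publish.
That's archive, deploy, notify, sign, and test — 5 in all.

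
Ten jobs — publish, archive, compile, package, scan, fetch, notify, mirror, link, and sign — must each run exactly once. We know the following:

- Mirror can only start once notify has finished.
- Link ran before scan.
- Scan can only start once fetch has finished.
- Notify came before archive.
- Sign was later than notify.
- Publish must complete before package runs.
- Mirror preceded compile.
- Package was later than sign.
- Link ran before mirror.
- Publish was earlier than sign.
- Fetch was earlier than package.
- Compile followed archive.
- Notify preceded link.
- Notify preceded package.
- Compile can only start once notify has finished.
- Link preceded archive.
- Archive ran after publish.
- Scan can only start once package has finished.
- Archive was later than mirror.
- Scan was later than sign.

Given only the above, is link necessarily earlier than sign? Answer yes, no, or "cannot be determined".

No chain of stated constraints runs from link to sign, and none runs from sign to link either.
So the relative order of link and sign is not fixed by the given facts.

cannot be determined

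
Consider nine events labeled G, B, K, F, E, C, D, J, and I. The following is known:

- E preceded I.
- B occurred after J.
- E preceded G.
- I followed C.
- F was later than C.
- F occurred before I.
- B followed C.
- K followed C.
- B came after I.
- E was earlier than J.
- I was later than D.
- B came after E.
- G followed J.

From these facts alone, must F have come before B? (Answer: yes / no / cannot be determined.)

Chain the constraints: F → I → B. Each link is directly stated, so F comes before B.

yes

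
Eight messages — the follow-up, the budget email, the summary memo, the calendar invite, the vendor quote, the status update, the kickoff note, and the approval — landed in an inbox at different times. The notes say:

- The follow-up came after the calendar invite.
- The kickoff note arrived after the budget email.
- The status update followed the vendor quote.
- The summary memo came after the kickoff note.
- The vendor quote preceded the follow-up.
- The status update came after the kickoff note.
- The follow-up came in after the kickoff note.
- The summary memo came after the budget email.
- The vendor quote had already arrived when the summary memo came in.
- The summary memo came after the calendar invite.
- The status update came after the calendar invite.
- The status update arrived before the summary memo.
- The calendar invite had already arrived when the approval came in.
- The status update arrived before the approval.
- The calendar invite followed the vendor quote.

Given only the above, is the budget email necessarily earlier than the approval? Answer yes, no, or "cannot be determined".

Chain the constraints: the budget email → the kickoff note → the status update → the approval. Each link is directly stated, so the budget email comes before the approval.

yes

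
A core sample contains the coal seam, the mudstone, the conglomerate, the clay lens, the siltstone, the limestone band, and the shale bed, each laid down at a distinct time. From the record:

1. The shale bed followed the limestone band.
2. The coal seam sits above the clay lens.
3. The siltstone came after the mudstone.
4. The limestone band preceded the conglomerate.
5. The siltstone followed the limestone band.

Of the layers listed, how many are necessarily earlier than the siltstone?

2

Directly stated before the siltstone: the limestone band and the mudstone.
That's the limestone band and the mudstone — 2 in all.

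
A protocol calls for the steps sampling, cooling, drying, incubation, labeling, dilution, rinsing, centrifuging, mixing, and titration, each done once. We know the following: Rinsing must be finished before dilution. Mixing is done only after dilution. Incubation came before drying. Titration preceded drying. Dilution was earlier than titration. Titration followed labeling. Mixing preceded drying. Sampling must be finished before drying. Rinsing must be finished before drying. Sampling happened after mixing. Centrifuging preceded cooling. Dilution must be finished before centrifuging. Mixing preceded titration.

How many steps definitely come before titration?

4

Directly stated before titration: dilution, labeling, and mixing.
Rinsing reaches titration via rinsing → dilution → titration.
That's dilution, labeling, mixing, and rinsing — 4 in all.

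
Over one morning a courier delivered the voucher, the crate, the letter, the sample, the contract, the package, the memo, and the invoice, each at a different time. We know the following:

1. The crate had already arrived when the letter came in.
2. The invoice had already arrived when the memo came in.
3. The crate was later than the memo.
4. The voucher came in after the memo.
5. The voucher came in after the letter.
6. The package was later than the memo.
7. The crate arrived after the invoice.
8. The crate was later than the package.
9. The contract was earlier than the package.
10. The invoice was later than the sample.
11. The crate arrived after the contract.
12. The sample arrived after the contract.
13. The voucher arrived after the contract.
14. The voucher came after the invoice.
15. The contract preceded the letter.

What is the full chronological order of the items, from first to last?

the contract, the sample, the invoice, the memo, the package, the crate, the letter, the voucher

The constraints fix every adjacent pair, so only one ordering works:
the contract → the sample → the invoice → the memo → the package → the crate → the letter → the voucher.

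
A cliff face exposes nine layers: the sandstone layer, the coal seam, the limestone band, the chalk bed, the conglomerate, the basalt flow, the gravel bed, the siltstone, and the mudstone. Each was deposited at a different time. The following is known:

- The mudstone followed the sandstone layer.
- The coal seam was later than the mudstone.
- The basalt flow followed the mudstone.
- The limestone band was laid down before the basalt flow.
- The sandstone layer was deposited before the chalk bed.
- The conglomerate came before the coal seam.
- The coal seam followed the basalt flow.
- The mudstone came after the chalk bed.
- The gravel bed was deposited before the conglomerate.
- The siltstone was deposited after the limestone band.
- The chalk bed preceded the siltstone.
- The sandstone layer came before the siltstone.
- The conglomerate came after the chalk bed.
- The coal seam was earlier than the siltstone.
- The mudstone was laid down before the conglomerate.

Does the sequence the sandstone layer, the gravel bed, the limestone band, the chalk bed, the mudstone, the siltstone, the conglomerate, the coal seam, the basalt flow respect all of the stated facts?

The constraints require the basalt flow before the coal seam, but in the proposed sequence the coal seam appears ahead of the basalt flow. That one violation is enough.

no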